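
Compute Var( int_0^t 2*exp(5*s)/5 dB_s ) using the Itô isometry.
Var = 2*exp(10*t)/125 - 2/125

The Itô integral of a deterministic integrand f(s) has mean 0 because each increment f(s) * (B_{s+ds} - B_s) has mean 0. By the Itô isometry:
  Var( int_0^t f(s) dB_s ) = E[ (int_0^t f(s) dB_s)^2 ] = int_0^t f(s)^2 ds.
Here f(s) = 2*exp(5*s)/5, so f(s)^2 = 4*exp(10*s)/25. Integrate:
  int_0^t (4*exp(10*s)/25) ds = 2*exp(10*t)/125 - 2/125.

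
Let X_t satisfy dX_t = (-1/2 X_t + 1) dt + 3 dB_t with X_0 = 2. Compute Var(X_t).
Var(X_t) = 9 - 9*exp(-t)

The variance V(t) = Var(X_t) satisfies V'(t) = 2 a V(t) + c^2 with V(0) = 0 (drift coefficient is linear in X, diffusion is constant). With a = -1/2, c = 3, the solution is
  V(t) = (c^2 / (2 a)) * (exp(2 a t) - 1)
       = (3^2 / (2*(-1/2))) * (exp((-1) t) - 1)
       = 9 - 9*exp(-t).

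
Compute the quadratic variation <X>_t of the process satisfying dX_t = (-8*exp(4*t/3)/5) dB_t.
<X>_t = 24*exp(8*t/3)/25 - 24/25

For an Itô process dX_t = a(t) dt + b(t) dB_t, the quadratic variation is <X>_t = int_0^t b(s)^2 ds (the drift term does not contribute). Here b(s) = -8*exp(4*s/3)/5, so
  b(s)^2 = 64*exp(8*s/3)/25.
Integrating from 0 to t:
  <X>_t = int_0^t (64*exp(8*s/3)/25) ds = 24*exp(8*t/3)/25 - 24/25.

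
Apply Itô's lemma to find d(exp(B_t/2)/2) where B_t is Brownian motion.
d(exp(B_t/2)/2) = (exp(B_t/2)/16) dt + (exp(B_t/2)/4) dB_t

Itô's formula for f(B_t) gives d f(B_t) = f'(B_t) dB_t + (1/2) f''(B_t) dt. Compute derivatives of f(x) = exp(x/2)/2:
  f'(x)  = exp(x/2)/4
  f''(x) = exp(x/2)/8
Substitute x = B_t and multiply the f'' term by 1/2:
  drift     = (1/2) * (exp(x/2)/8) evaluated at B_t = exp(B_t/2)/16
  diffusion = (exp(x/2)/4) evaluated at B_t = exp(B_t/2)/4
Therefore d(exp(B_t/2)/2) = (exp(B_t/2)/16) dt + (exp(B_t/2)/4) dB_t.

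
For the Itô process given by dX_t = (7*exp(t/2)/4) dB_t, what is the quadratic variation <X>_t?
<X>_t = 49*exp(t)/16 - 49/16

For an Itô process dX_t = a(t) dt + b(t) dB_t, the quadratic variation is <X>_t = int_0^t b(s)^2 ds (the drift term does not contribute). Here b(s) = 7*exp(s/2)/4, so
  b(s)^2 = 49*exp(s)/16.
Integrating from 0 to t:
  <X>_t = int_0^t (49*exp(s)/16) ds = 49*exp(t)/16 - 49/16.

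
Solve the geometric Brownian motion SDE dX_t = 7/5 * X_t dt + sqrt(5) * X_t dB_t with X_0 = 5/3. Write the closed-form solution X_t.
X_t = 5/3 * exp((-11/10) * t + (sqrt(5)) * B_t)

For GBM dX = mu X dt + sigma X dB with X_0 = x_0, apply Itô to Y = log X: dY = (mu - sigma^2/2) dt + sigma dB, so Y_t = log(x_0) + (mu - sigma^2/2) t + sigma B_t and hence X_t = x_0 * exp((mu - sigma^2/2) t + sigma B_t).
With mu = 7/5, sigma = sqrt(5), x_0 = 5/3, this gives:
  X_t = 5/3 * exp((-11/10) * t + (sqrt(5)) * B_t).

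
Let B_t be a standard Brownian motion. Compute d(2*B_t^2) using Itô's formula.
d(2*B_t^2) = (2) dt + (4*B_t) dB_t

Itô's formula for f(B_t) gives d f(B_t) = f'(B_t) dB_t + (1/2) f''(B_t) dt. Compute derivatives of f(x) = 2*x^2:
  f'(x)  = 4*x
  f''(x) = 4
Substitute x = B_t and multiply the f'' term by 1/2:
  drift     = (1/2) * (4) evaluated at B_t = 2
  diffusion = (4*x) evaluated at B_t = 4*B_t
Therefore d(2*B_t^2) = (2) dt + (4*B_t) dB_t.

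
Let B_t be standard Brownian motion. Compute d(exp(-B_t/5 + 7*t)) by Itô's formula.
d(exp(-B_t/5 + 7*t)) = (351*exp(-B_t/5 + 7*t)/50) dt + (-exp(-B_t/5 + 7*t)/5) dB_t

Itô's formula for f(t, x): d f(t, B_t) = (f_t + (1/2) f_xx) dt + f_x dB_t. Compute partials of f(t, x) = exp(7*t - x/5):
  f_t(t,x)  = 7*exp(7*t - x/5)
  f_x(t,x)  = -exp(7*t - x/5)/5
  f_xx(t,x) = exp(7*t - x/5)/25
Assemble drift = f_t + (1/2) f_xx = 351*exp(7*t - x/5)/50 and diffusion = f_x = -exp(7*t - x/5)/5. Substituting x = B_t:
  d(exp(-B_t/5 + 7*t)) = (351*exp(-B_t/5 + 7*t)/50) dt + (-exp(-B_t/5 + 7*t)/5) dB_t.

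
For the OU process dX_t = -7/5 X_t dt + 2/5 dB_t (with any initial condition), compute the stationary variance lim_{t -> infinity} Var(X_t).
lim Var(X_t) = 2/35

The OU SDE dX = -theta X dt + sigma dB admits the integrating factor exp(theta t): d(exp(theta t) X_t) = sigma exp(theta t) dB_t. Integrating from 0 to t gives X_t = x_0 * exp(-theta t) + sigma * int_0^t exp(-theta (t-s)) dB_s for any initial x_0. The Itô integral has variance (by the Itô isometry) sigma^2 * int_0^t exp(-2 theta (t - s)) ds = sigma^2 * (1 - exp(-2 theta t)) / (2 theta), independent of x_0.
With theta = 7/5, sigma = 2/5:
  Var(X_t) = (2/5)^2 * (1 - exp(-2*7/5 t)) / (2 * 7/5) = 2/35 - 2*exp(-14*t/5)/35.
As t -> infinity, exp(-2*7/5 t) -> 0, so the stationary variance is sigma^2 / (2 theta) = 2/35.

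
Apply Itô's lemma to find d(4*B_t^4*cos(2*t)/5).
d(4*B_t^4*cos(2*t)/5) = (8*B_t^2*(-B_t^2*sin(2*t) + 3*cos(2*t))/5) dt + (16*B_t^3*cos(2*t)/5) dB_t

Itô's formula for f(t, x): d f(t, B_t) = (f_t + (1/2) f_xx) dt + f_x dB_t. Compute partials of f(t, x) = 4*x^4*cos(2*t)/5:
  f_t(t,x)  = -8*x^4*sin(2*t)/5
  f_x(t,x)  = 16*x^3*cos(2*t)/5
  f_xx(t,x) = 48*x^2*cos(2*t)/5
Assemble drift = f_t + (1/2) f_xx = 8*x^2*(-x^2*sin(2*t) + 3*cos(2*t))/5 and diffusion = f_x = 16*x^3*cos(2*t)/5. Substituting x = B_t:
  d(4*B_t^4*cos(2*t)/5) = (8*B_t^2*(-B_t^2*sin(2*t) + 3*cos(2*t))/5) dt + (16*B_t^3*cos(2*t)/5) dB_t.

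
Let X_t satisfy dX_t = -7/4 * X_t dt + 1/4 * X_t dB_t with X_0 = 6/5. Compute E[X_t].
E[X_t] = 6*exp(-7*t/4)/5

For GBM dX = mu X dt + sigma X dB with X_0 = x_0, apply Itô to Y = log X: dY = (mu - sigma^2/2) dt + sigma dB, so Y_t = log(x_0) + (mu - sigma^2/2) t + sigma B_t and hence X_t = x_0 * exp((mu - sigma^2/2) t + sigma B_t).
With mu = -7/4, sigma = 1/4, x_0 = 6/5, this gives:
  X_t = 6/5 * exp((-57/32) * t + (1/4) * B_t).
Since sigma*B_t ~ Normal(0, sigma^2 t), E[exp(sigma*B_t)] = exp(sigma^2 t / 2); so E[X_t] = x_0 * exp((mu - sigma^2/2) t) * exp(sigma^2 t / 2) = x_0 * exp(mu t) = 6*exp(-7*t/4)/5.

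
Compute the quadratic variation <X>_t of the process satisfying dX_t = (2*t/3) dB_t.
<X>_t = 4*t^3/27

For an Itô process dX_t = a(t) dt + b(t) dB_t, the quadratic variation is <X>_t = int_0^t b(s)^2 ds (the drift term does not contribute). Here b(s) = 2*s/3, so
  b(s)^2 = 4*s^2/9.
Integrating from 0 to t:
  <X>_t = int_0^t (4*s^2/9) ds = 4*t^3/27.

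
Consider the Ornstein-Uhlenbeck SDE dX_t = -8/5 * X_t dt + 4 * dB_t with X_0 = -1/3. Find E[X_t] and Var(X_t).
E[X_t] = -exp(-8*t/5)/3; Var(X_t) = 5 - 5*exp(-16*t/5)

The OU SDE dX = -theta X dt + sigma dB admits the integrating factor exp(theta t): d(exp(theta t) X_t) = sigma exp(theta t) dB_t. Integrating from 0 to t:
  X_t = x_0 * exp(-theta t) + sigma * int_0^t exp(-theta (t-s)) dB_s.
The Itô integral has mean 0 and (by the Itô isometry) variance sigma^2 * int_0^t exp(-2 theta (t - s)) ds = sigma^2 * (1 - exp(-2 theta t)) / (2 theta).
With theta = 8/5, sigma = 4, x_0 = -1/3:
  E[X_t] = -1/3 * exp(-8/5 t) = -exp(-8*t/5)/3
  Var(X_t) = (4)^2 * (1 - exp(-2*8/5 t)) / (2 * 8/5) = 5 - 5*exp(-16*t/5).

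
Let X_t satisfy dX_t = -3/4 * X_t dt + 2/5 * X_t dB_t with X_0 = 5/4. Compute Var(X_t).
Var(X_t) = (25*exp(4*t/25) - 25)*exp(-3*t/2)/16

For GBM dX = mu X dt + sigma X dB with X_0 = x_0, apply Itô to Y = log X: dY = (mu - sigma^2/2) dt + sigma dB, so Y_t = log(x_0) + (mu - sigma^2/2) t + sigma B_t and hence X_t = x_0 * exp((mu - sigma^2/2) t + sigma B_t).
With mu = -3/4, sigma = 2/5, x_0 = 5/4, this gives:
  X_t = 5/4 * exp((-83/100) * t + (2/5) * B_t).
Since sigma*B_t ~ Normal(0, sigma^2 t), E[exp(sigma*B_t)] = exp(sigma^2 t / 2); so E[X_t] = x_0 * exp((mu - sigma^2/2) t) * exp(sigma^2 t / 2) = x_0 * exp(mu t) = 5*exp(-3*t/4)/4.
Var(X_t) = E[X_t^2] - (E[X_t])^2 = x_0^2 * exp(2 mu t) * (exp(sigma^2 t) - 1) = (25*exp(4*t/25) - 25)*exp(-3*t/2)/16.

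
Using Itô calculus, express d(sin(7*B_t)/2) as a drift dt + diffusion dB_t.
d(sin(7*B_t)/2) = (-49*sin(7*B_t)/4) dt + (7*cos(7*B_t)/2) dB_t

Itô's formula for f(B_t) gives d f(B_t) = f'(B_t) dB_t + (1/2) f''(B_t) dt. Compute derivatives of f(x) = sin(7*x)/2:
  f'(x)  = 7*cos(7*x)/2
  f''(x) = -49*sin(7*x)/2
Substitute x = B_t and multiply the f'' term by 1/2:
  drift     = (1/2) * (-49*sin(7*x)/2) evaluated at B_t = -49*sin(7*B_t)/4
  diffusion = (7*cos(7*x)/2) evaluated at B_t = 7*cos(7*B_t)/2
Therefore d(sin(7*B_t)/2) = (-49*sin(7*B_t)/4) dt + (7*cos(7*B_t)/2) dB_t.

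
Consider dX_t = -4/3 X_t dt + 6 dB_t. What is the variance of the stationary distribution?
lim Var(X_t) = 27/2

The OU SDE dX = -theta X dt + sigma dB admits the integrating factor exp(theta t): d(exp(theta t) X_t) = sigma exp(theta t) dB_t. Integrating from 0 to t gives X_t = x_0 * exp(-theta t) + sigma * int_0^t exp(-theta (t-s)) dB_s for any initial x_0. The Itô integral has variance (by the Itô isometry) sigma^2 * int_0^t exp(-2 theta (t - s)) ds = sigma^2 * (1 - exp(-2 theta t)) / (2 theta), independent of x_0.
With theta = 4/3, sigma = 6:
  Var(X_t) = (6)^2 * (1 - exp(-2*4/3 t)) / (2 * 4/3) = 27/2 - 27*exp(-8*t/3)/2.
As t -> infinity, exp(-2*4/3 t) -> 0, so the stationary variance is sigma^2 / (2 theta) = 27/2.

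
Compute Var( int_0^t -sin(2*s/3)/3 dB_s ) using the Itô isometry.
Var = t/18 - sin(4*t/3)/24

The Itô integral of a deterministic integrand f(s) has mean 0 because each increment f(s) * (B_{s+ds} - B_s) has mean 0. By the Itô isometry:
  Var( int_0^t f(s) dB_s ) = E[ (int_0^t f(s) dB_s)^2 ] = int_0^t f(s)^2 ds.
Here f(s) = -sin(2*s/3)/3, so f(s)^2 = sin(2*s/3)^2/9. Integrate:
  int_0^t (sin(2*s/3)^2/9) ds = t/18 - sin(4*t/3)/24.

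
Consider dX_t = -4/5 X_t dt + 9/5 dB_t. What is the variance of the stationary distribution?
lim Var(X_t) = 81/40

The OU SDE dX = -theta X dt + sigma dB admits the integrating factor exp(theta t): d(exp(theta t) X_t) = sigma exp(theta t) dB_t. Integrating from 0 to t gives X_t = x_0 * exp(-theta t) + sigma * int_0^t exp(-theta (t-s)) dB_s for any initial x_0. The Itô integral has variance (by the Itô isometry) sigma^2 * int_0^t exp(-2 theta (t - s)) ds = sigma^2 * (1 - exp(-2 theta t)) / (2 theta), independent of x_0.
With theta = 4/5, sigma = 9/5:
  Var(X_t) = (9/5)^2 * (1 - exp(-2*4/5 t)) / (2 * 4/5) = 81/40 - 81*exp(-8*t/5)/40.
As t -> infinity, exp(-2*4/5 t) -> 0, so the stationary variance is sigma^2 / (2 theta) = 81/40.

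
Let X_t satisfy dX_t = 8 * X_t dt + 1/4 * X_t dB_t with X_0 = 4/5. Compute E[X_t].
E[X_t] = 4*exp(8*t)/5

For GBM dX = mu X dt + sigma X dB with X_0 = x_0, apply Itô to Y = log X: dY = (mu - sigma^2/2) dt + sigma dB, so Y_t = log(x_0) + (mu - sigma^2/2) t + sigma B_t and hence X_t = x_0 * exp((mu - sigma^2/2) t + sigma B_t).
With mu = 8, sigma = 1/4, x_0 = 4/5, this gives:
  X_t = 4/5 * exp((255/32) * t + (1/4) * B_t).
Since sigma*B_t ~ Normal(0, sigma^2 t), E[exp(sigma*B_t)] = exp(sigma^2 t / 2); so E[X_t] = x_0 * exp((mu - sigma^2/2) t) * exp(sigma^2 t / 2) = x_0 * exp(mu t) = 4*exp(8*t)/5.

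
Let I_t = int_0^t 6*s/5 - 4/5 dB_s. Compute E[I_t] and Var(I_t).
E[I_t] = 0; Var(I_t) = 4*t*(3*t^2 - 6*t + 4)/25

The Itô integral of a deterministic integrand f(s) has mean 0 because each increment f(s) * (B_{s+ds} - B_s) has mean 0. By the Itô isometry:
  Var( int_0^t f(s) dB_s ) = E[ (int_0^t f(s) dB_s)^2 ] = int_0^t f(s)^2 ds.
Here f(s) = 6*s/5 - 4/5, so f(s)^2 = 4*(3*s - 2)^2/25. Integrate:
  int_0^t (4*(3*s - 2)^2/25) ds = 4*t*(3*t^2 - 6*t + 4)/25.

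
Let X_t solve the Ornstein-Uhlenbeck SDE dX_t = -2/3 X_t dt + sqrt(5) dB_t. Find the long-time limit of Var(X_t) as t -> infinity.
lim Var(X_t) = 15/4

The OU SDE dX = -theta X dt + sigma dB admits the integrating factor exp(theta t): d(exp(theta t) X_t) = sigma exp(theta t) dB_t. Integrating from 0 to t gives X_t = x_0 * exp(-theta t) + sigma * int_0^t exp(-theta (t-s)) dB_s for any initial x_0. The Itô integral has variance (by the Itô isometry) sigma^2 * int_0^t exp(-2 theta (t - s)) ds = sigma^2 * (1 - exp(-2 theta t)) / (2 theta), independent of x_0.
With theta = 2/3, sigma = sqrt(5):
  Var(X_t) = (sqrt(5))^2 * (1 - exp(-2*2/3 t)) / (2 * 2/3) = 15/4 - 15*exp(-4*t/3)/4.
As t -> infinity, exp(-2*2/3 t) -> 0, so the stationary variance is sigma^2 / (2 theta) = 15/4.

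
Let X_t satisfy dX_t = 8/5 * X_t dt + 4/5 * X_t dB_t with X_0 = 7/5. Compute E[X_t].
E[X_t] = 7*exp(8*t/5)/5

For GBM dX = mu X dt + sigma X dB with X_0 = x_0, apply Itô to Y = log X: dY = (mu - sigma^2/2) dt + sigma dB, so Y_t = log(x_0) + (mu - sigma^2/2) t + sigma B_t and hence X_t = x_0 * exp((mu - sigma^2/2) t + sigma B_t).
With mu = 8/5, sigma = 4/5, x_0 = 7/5, this gives:
  X_t = 7/5 * exp((32/25) * t + (4/5) * B_t).
Since sigma*B_t ~ Normal(0, sigma^2 t), E[exp(sigma*B_t)] = exp(sigma^2 t / 2); so E[X_t] = x_0 * exp((mu - sigma^2/2) t) * exp(sigma^2 t / 2) = x_0 * exp(mu t) = 7*exp(8*t/5)/5.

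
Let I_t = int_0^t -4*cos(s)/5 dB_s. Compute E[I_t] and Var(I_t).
E[I_t] = 0; Var(I_t) = 8*t/25 + 4*sin(2*t)/25

The Itô integral of a deterministic integrand f(s) has mean 0 because each increment f(s) * (B_{s+ds} - B_s) has mean 0. By the Itô isometry:
  Var( int_0^t f(s) dB_s ) = E[ (int_0^t f(s) dB_s)^2 ] = int_0^t f(s)^2 ds.
Here f(s) = -4*cos(s)/5, so f(s)^2 = 16*cos(s)^2/25. Integrate:
  int_0^t (16*cos(s)^2/25) ds = 8*t/25 + 4*sin(2*t)/25.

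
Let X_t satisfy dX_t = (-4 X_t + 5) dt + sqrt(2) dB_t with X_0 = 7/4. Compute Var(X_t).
Var(X_t) = 1/4 - exp(-8*t)/4

The variance V(t) = Var(X_t) satisfies V'(t) = 2 a V(t) + c^2 with V(0) = 0 (drift coefficient is linear in X, diffusion is constant). With a = -4, c = sqrt(2), the solution is
  V(t) = (c^2 / (2 a)) * (exp(2 a t) - 1)
       = (sqrt(2)^2 / (2*(-4))) * (exp((-8) t) - 1)
       = 1/4 - exp(-8*t)/4.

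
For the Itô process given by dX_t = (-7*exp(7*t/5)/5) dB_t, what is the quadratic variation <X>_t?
<X>_t = 7*exp(14*t/5)/10 - 7/10

For an Itô process dX_t = a(t) dt + b(t) dB_t, the quadratic variation is <X>_t = int_0^t b(s)^2 ds (the drift term does not contribute). Here b(s) = -7*exp(7*s/5)/5, so
  b(s)^2 = 49*exp(14*s/5)/25.
Integrating from 0 to t:
  <X>_t = int_0^t (49*exp(14*s/5)/25) ds = 7*exp(14*t/5)/10 - 7/10.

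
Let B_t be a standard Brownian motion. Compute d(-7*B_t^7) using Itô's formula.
d(-7*B_t^7) = (-147*B_t^5) dt + (-49*B_t^6) dB_t

Itô's formula for f(B_t) gives d f(B_t) = f'(B_t) dB_t + (1/2) f''(B_t) dt. Compute derivatives of f(x) = -7*x^7:
  f'(x)  = -49*x^6
  f''(x) = -294*x^5
Substitute x = B_t and multiply the f'' term by 1/2:
  drift     = (1/2) * (-294*x^5) evaluated at B_t = -147*B_t^5
  diffusion = (-49*x^6) evaluated at B_t = -49*B_t^6
Therefore d(-7*B_t^7) = (-147*B_t^5) dt + (-49*B_t^6) dB_t.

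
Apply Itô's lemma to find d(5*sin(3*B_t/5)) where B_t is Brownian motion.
d(5*sin(3*B_t/5)) = (-9*sin(3*B_t/5)/10) dt + (3*cos(3*B_t/5)) dB_t

Itô's formula for f(B_t) gives d f(B_t) = f'(B_t) dB_t + (1/2) f''(B_t) dt. Compute derivatives of f(x) = 5*sin(3*x/5):
  f'(x)  = 3*cos(3*x/5)
  f''(x) = -9*sin(3*x/5)/5
Substitute x = B_t and multiply the f'' term by 1/2:
  drift     = (1/2) * (-9*sin(3*x/5)/5) evaluated at B_t = -9*sin(3*B_t/5)/10
  diffusion = (3*cos(3*x/5)) evaluated at B_t = 3*cos(3*B_t/5)
Therefore d(5*sin(3*B_t/5)) = (-9*sin(3*B_t/5)/10) dt + (3*cos(3*B_t/5)) dB_t.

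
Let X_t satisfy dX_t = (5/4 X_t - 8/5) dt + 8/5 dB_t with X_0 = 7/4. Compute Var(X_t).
Var(X_t) = 128*exp(5*t/2)/125 - 128/125

The variance V(t) = Var(X_t) satisfies V'(t) = 2 a V(t) + c^2 with V(0) = 0 (drift coefficient is linear in X, diffusion is constant). With a = 5/4, c = 8/5, the solution is
  V(t) = (c^2 / (2 a)) * (exp(2 a t) - 1)
       = ((8/5)^2 / (2*(5/4))) * (exp((5/2) t) - 1)
       = 128*exp(5*t/2)/125 - 128/125.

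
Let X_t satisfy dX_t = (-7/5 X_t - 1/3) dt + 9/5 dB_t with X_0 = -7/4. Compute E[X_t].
E[X_t] = -5/21 - 127*exp(-7*t/5)/84

Taking expectations and using E[dB_t] = 0, the mean m(t) = E[X_t] satisfies the ODE m'(t) = a m(t) + b with m(0) = x_0. With a = -7/5, b = -1/3, x_0 = -7/4, the solution is
  m(t) = x_0 * exp(a t) + (b/a) * (exp(a t) - 1)
       = (-7/4) * exp((-7/5) t) + ((-1/3)/(-7/5)) * (exp((-7/5) t) - 1)
       = -5/21 - 127*exp(-7*t/5)/84.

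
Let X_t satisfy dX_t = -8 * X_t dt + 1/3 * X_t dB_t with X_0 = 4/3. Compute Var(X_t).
Var(X_t) = (16*exp(t/9) - 16)*exp(-16*t)/9

For GBM dX = mu X dt + sigma X dB with X_0 = x_0, apply Itô to Y = log X: dY = (mu - sigma^2/2) dt + sigma dB, so Y_t = log(x_0) + (mu - sigma^2/2) t + sigma B_t and hence X_t = x_0 * exp((mu - sigma^2/2) t + sigma B_t).
With mu = -8, sigma = 1/3, x_0 = 4/3, this gives:
  X_t = 4/3 * exp((-145/18) * t + (1/3) * B_t).
Since sigma*B_t ~ Normal(0, sigma^2 t), E[exp(sigma*B_t)] = exp(sigma^2 t / 2); so E[X_t] = x_0 * exp((mu - sigma^2/2) t) * exp(sigma^2 t / 2) = x_0 * exp(mu t) = 4*exp(-8*t)/3.
Var(X_t) = E[X_t^2] - (E[X_t])^2 = x_0^2 * exp(2 mu t) * (exp(sigma^2 t) - 1) = (16*exp(t/9) - 16)*exp(-16*t)/9.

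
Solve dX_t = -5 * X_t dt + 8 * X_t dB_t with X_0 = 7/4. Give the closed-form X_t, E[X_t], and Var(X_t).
X_t = 7/4 * exp((-37) t + (8) B_t); E[X_t] = 7*exp(-5*t)/4; Var(X_t) = (49*exp(64*t) - 49)*exp(-10*t)/16

For GBM dX = mu X dt + sigma X dB with X_0 = x_0, apply Itô to Y = log X: dY = (mu - sigma^2/2) dt + sigma dB, so Y_t = log(x_0) + (mu - sigma^2/2) t + sigma B_t and hence X_t = x_0 * exp((mu - sigma^2/2) t + sigma B_t).
With mu = -5, sigma = 8, x_0 = 7/4, this gives:
  X_t = 7/4 * exp((-37) * t + (8) * B_t).
Since sigma*B_t ~ Normal(0, sigma^2 t), E[exp(sigma*B_t)] = exp(sigma^2 t / 2); so E[X_t] = x_0 * exp((mu - sigma^2/2) t) * exp(sigma^2 t / 2) = x_0 * exp(mu t) = 7*exp(-5*t)/4.
Var(X_t) = E[X_t^2] - (E[X_t])^2 = x_0^2 * exp(2 mu t) * (exp(sigma^2 t) - 1) = (49*exp(64*t) - 49)*exp(-10*t)/16.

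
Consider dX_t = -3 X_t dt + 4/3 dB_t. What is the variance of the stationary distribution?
lim Var(X_t) = 8/27

The OU SDE dX = -theta X dt + sigma dB admits the integrating factor exp(theta t): d(exp(theta t) X_t) = sigma exp(theta t) dB_t. Integrating from 0 to t gives X_t = x_0 * exp(-theta t) + sigma * int_0^t exp(-theta (t-s)) dB_s for any initial x_0. The Itô integral has variance (by the Itô isometry) sigma^2 * int_0^t exp(-2 theta (t - s)) ds = sigma^2 * (1 - exp(-2 theta t)) / (2 theta), independent of x_0.
With theta = 3, sigma = 4/3:
  Var(X_t) = (4/3)^2 * (1 - exp(-2*3 t)) / (2 * 3) = 8/27 - 8*exp(-6*t)/27.
As t -> infinity, exp(-2*3 t) -> 0, so the stationary variance is sigma^2 / (2 theta) = 8/27.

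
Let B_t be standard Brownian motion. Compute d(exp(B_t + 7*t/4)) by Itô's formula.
d(exp(B_t + 7*t/4)) = (9*exp(B_t + 7*t/4)/4) dt + (exp(B_t + 7*t/4)) dB_t

Itô's formula for f(t, x): d f(t, B_t) = (f_t + (1/2) f_xx) dt + f_x dB_t. Compute partials of f(t, x) = exp(7*t/4 + x):
  f_t(t,x)  = 7*exp(7*t/4 + x)/4
  f_x(t,x)  = exp(7*t/4 + x)
  f_xx(t,x) = exp(7*t/4 + x)
Assemble drift = f_t + (1/2) f_xx = 9*exp(7*t/4 + x)/4 and diffusion = f_x = exp(7*t/4 + x). Substituting x = B_t:
  d(exp(B_t + 7*t/4)) = (9*exp(B_t + 7*t/4)/4) dt + (exp(B_t + 7*t/4)) dB_t.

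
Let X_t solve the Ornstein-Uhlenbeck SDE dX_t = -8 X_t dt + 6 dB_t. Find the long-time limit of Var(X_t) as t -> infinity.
lim Var(X_t) = 9/4

The OU SDE dX = -theta X dt + sigma dB admits the integrating factor exp(theta t): d(exp(theta t) X_t) = sigma exp(theta t) dB_t. Integrating from 0 to t gives X_t = x_0 * exp(-theta t) + sigma * int_0^t exp(-theta (t-s)) dB_s for any initial x_0. The Itô integral has variance (by the Itô isometry) sigma^2 * int_0^t exp(-2 theta (t - s)) ds = sigma^2 * (1 - exp(-2 theta t)) / (2 theta), independent of x_0.
With theta = 8, sigma = 6:
  Var(X_t) = (6)^2 * (1 - exp(-2*8 t)) / (2 * 8) = 9/4 - 9*exp(-16*t)/4.
As t -> infinity, exp(-2*8 t) -> 0, so the stationary variance is sigma^2 / (2 theta) = 9/4.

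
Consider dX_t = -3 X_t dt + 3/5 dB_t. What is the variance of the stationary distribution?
lim Var(X_t) = 3/50

The OU SDE dX = -theta X dt + sigma dB admits the integrating factor exp(theta t): d(exp(theta t) X_t) = sigma exp(theta t) dB_t. Integrating from 0 to t gives X_t = x_0 * exp(-theta t) + sigma * int_0^t exp(-theta (t-s)) dB_s for any initial x_0. The Itô integral has variance (by the Itô isometry) sigma^2 * int_0^t exp(-2 theta (t - s)) ds = sigma^2 * (1 - exp(-2 theta t)) / (2 theta), independent of x_0.
With theta = 3, sigma = 3/5:
  Var(X_t) = (3/5)^2 * (1 - exp(-2*3 t)) / (2 * 3) = 3/50 - 3*exp(-6*t)/50.
As t -> infinity, exp(-2*3 t) -> 0, so the stationary variance is sigma^2 / (2 theta) = 3/50.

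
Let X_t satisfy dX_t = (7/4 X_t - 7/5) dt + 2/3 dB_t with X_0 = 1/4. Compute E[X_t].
E[X_t] = 4/5 - 11*exp(7*t/4)/20

Taking expectations and using E[dB_t] = 0, the mean m(t) = E[X_t] satisfies the ODE m'(t) = a m(t) + b with m(0) = x_0. With a = 7/4, b = -7/5, x_0 = 1/4, the solution is
  m(t) = x_0 * exp(a t) + (b/a) * (exp(a t) - 1)
       = (1/4) * exp((7/4) t) + ((-7/5)/(7/4)) * (exp((7/4) t) - 1)
       = 4/5 - 11*exp(7*t/4)/20.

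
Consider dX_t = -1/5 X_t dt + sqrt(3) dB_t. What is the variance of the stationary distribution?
lim Var(X_t) = 15/2

The OU SDE dX = -theta X dt + sigma dB admits the integrating factor exp(theta t): d(exp(theta t) X_t) = sigma exp(theta t) dB_t. Integrating from 0 to t gives X_t = x_0 * exp(-theta t) + sigma * int_0^t exp(-theta (t-s)) dB_s for any initial x_0. The Itô integral has variance (by the Itô isometry) sigma^2 * int_0^t exp(-2 theta (t - s)) ds = sigma^2 * (1 - exp(-2 theta t)) / (2 theta), independent of x_0.
With theta = 1/5, sigma = sqrt(3):
  Var(X_t) = (sqrt(3))^2 * (1 - exp(-2*1/5 t)) / (2 * 1/5) = 15/2 - 15*exp(-2*t/5)/2.
As t -> infinity, exp(-2*1/5 t) -> 0, so the stationary variance is sigma^2 / (2 theta) = 15/2.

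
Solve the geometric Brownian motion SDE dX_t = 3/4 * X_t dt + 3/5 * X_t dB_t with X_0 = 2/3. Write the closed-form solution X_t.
X_t = 2/3 * exp((57/100) * t + (3/5) * B_t)

For GBM dX = mu X dt + sigma X dB with X_0 = x_0, apply Itô to Y = log X: dY = (mu - sigma^2/2) dt + sigma dB, so Y_t = log(x_0) + (mu - sigma^2/2) t + sigma B_t and hence X_t = x_0 * exp((mu - sigma^2/2) t + sigma B_t).
With mu = 3/4, sigma = 3/5, x_0 = 2/3, this gives:
  X_t = 2/3 * exp((57/100) * t + (3/5) * B_t).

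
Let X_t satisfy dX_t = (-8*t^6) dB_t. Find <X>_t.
<X>_t = 64*t^13/13

For an Itô process dX_t = a(t) dt + b(t) dB_t, the quadratic variation is <X>_t = int_0^t b(s)^2 ds (the drift term does not contribute). Here b(s) = -8*s^6, so
  b(s)^2 = 64*s^12.
Integrating from 0 to t:
  <X>_t = int_0^t (64*s^12) ds = 64*t^13/13.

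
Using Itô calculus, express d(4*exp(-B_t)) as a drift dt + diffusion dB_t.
d(4*exp(-B_t)) = (2*exp(-B_t)) dt + (-4*exp(-B_t)) dB_t

Itô's formula for f(B_t) gives d f(B_t) = f'(B_t) dB_t + (1/2) f''(B_t) dt. Compute derivatives of f(x) = 4*exp(-x):
  f'(x)  = -4*exp(-x)
  f''(x) = 4*exp(-x)
Substitute x = B_t and multiply the f'' term by 1/2:
  drift     = (1/2) * (4*exp(-x)) evaluated at B_t = 2*exp(-B_t)
  diffusion = (-4*exp(-x)) evaluated at B_t = -4*exp(-B_t)
Therefore d(4*exp(-B_t)) = (2*exp(-B_t)) dt + (-4*exp(-B_t)) dB_t.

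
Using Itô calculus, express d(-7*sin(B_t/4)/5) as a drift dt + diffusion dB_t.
d(-7*sin(B_t/4)/5) = (7*sin(B_t/4)/160) dt + (-7*cos(B_t/4)/20) dB_t

Itô's formula for f(B_t) gives d f(B_t) = f'(B_t) dB_t + (1/2) f''(B_t) dt. Compute derivatives of f(x) = -7*sin(x/4)/5:
  f'(x)  = -7*cos(x/4)/20
  f''(x) = 7*sin(x/4)/80
Substitute x = B_t and multiply the f'' term by 1/2:
  drift     = (1/2) * (7*sin(x/4)/80) evaluated at B_t = 7*sin(B_t/4)/160
  diffusion = (-7*cos(x/4)/20) evaluated at B_t = -7*cos(B_t/4)/20
Therefore d(-7*sin(B_t/4)/5) = (7*sin(B_t/4)/160) dt + (-7*cos(B_t/4)/20) dB_t.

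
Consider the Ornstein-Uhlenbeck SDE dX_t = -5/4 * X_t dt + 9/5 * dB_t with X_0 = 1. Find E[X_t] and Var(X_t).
E[X_t] = exp(-5*t/4); Var(X_t) = 162/125 - 162*exp(-5*t/2)/125

The OU SDE dX = -theta X dt + sigma dB admits the integrating factor exp(theta t): d(exp(theta t) X_t) = sigma exp(theta t) dB_t. Integrating from 0 to t:
  X_t = x_0 * exp(-theta t) + sigma * int_0^t exp(-theta (t-s)) dB_s.
The Itô integral has mean 0 and (by the Itô isometry) variance sigma^2 * int_0^t exp(-2 theta (t - s)) ds = sigma^2 * (1 - exp(-2 theta t)) / (2 theta).
With theta = 5/4, sigma = 9/5, x_0 = 1:
  E[X_t] = 1 * exp(-5/4 t) = exp(-5*t/4)
  Var(X_t) = (9/5)^2 * (1 - exp(-2*5/4 t)) / (2 * 5/4) = 162/125 - 162*exp(-5*t/2)/125.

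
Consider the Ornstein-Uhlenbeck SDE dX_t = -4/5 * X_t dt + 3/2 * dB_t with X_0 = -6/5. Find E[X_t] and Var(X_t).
E[X_t] = -6*exp(-4*t/5)/5; Var(X_t) = 45/32 - 45*exp(-8*t/5)/32

The OU SDE dX = -theta X dt + sigma dB admits the integrating factor exp(theta t): d(exp(theta t) X_t) = sigma exp(theta t) dB_t. Integrating from 0 to t:
  X_t = x_0 * exp(-theta t) + sigma * int_0^t exp(-theta (t-s)) dB_s.
The Itô integral has mean 0 and (by the Itô isometry) variance sigma^2 * int_0^t exp(-2 theta (t - s)) ds = sigma^2 * (1 - exp(-2 theta t)) / (2 theta).
With theta = 4/5, sigma = 3/2, x_0 = -6/5:
  E[X_t] = -6/5 * exp(-4/5 t) = -6*exp(-4*t/5)/5
  Var(X_t) = (3/2)^2 * (1 - exp(-2*4/5 t)) / (2 * 4/5) = 45/32 - 45*exp(-8*t/5)/32.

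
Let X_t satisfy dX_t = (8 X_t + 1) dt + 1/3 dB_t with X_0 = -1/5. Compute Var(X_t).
Var(X_t) = exp(16*t)/144 - 1/144

The variance V(t) = Var(X_t) satisfies V'(t) = 2 a V(t) + c^2 with V(0) = 0 (drift coefficient is linear in X, diffusion is constant). With a = 8, c = 1/3, the solution is
  V(t) = (c^2 / (2 a)) * (exp(2 a t) - 1)
       = ((1/3)^2 / (2*8)) * (exp(16 t) - 1)
       = exp(16*t)/144 - 1/144.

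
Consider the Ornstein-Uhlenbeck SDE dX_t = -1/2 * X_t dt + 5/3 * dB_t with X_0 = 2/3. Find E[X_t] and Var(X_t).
E[X_t] = 2*exp(-t/2)/3; Var(X_t) = 25/9 - 25*exp(-t)/9

The OU SDE dX = -theta X dt + sigma dB admits the integrating factor exp(theta t): d(exp(theta t) X_t) = sigma exp(theta t) dB_t. Integrating from 0 to t:
  X_t = x_0 * exp(-theta t) + sigma * int_0^t exp(-theta (t-s)) dB_s.
The Itô integral has mean 0 and (by the Itô isometry) variance sigma^2 * int_0^t exp(-2 theta (t - s)) ds = sigma^2 * (1 - exp(-2 theta t)) / (2 theta).
With theta = 1/2, sigma = 5/3, x_0 = 2/3:
  E[X_t] = 2/3 * exp(-1/2 t) = 2*exp(-t/2)/3
  Var(X_t) = (5/3)^2 * (1 - exp(-2*1/2 t)) / (2 * 1/2) = 25/9 - 25*exp(-t)/9.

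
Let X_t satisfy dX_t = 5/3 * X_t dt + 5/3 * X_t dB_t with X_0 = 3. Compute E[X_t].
E[X_t] = 3*exp(5*t/3)

For GBM dX = mu X dt + sigma X dB with X_0 = x_0, apply Itô to Y = log X: dY = (mu - sigma^2/2) dt + sigma dB, so Y_t = log(x_0) + (mu - sigma^2/2) t + sigma B_t and hence X_t = x_0 * exp((mu - sigma^2/2) t + sigma B_t).
With mu = 5/3, sigma = 5/3, x_0 = 3, this gives:
  X_t = 3 * exp((5/18) * t + (5/3) * B_t).
Since sigma*B_t ~ Normal(0, sigma^2 t), E[exp(sigma*B_t)] = exp(sigma^2 t / 2); so E[X_t] = x_0 * exp((mu - sigma^2/2) t) * exp(sigma^2 t / 2) = x_0 * exp(mu t) = 3*exp(5*t/3).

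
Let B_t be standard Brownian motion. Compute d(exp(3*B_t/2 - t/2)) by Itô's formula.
d(exp(3*B_t/2 - t/2)) = (5*exp(3*B_t/2 - t/2)/8) dt + (3*exp(3*B_t/2 - t/2)/2) dB_t

Itô's formula for f(t, x): d f(t, B_t) = (f_t + (1/2) f_xx) dt + f_x dB_t. Compute partials of f(t, x) = exp(-t/2 + 3*x/2):
  f_t(t,x)  = -exp(-t/2 + 3*x/2)/2
  f_x(t,x)  = 3*exp(-t/2 + 3*x/2)/2
  f_xx(t,x) = 9*exp(-t/2 + 3*x/2)/4
Assemble drift = f_t + (1/2) f_xx = 5*exp(-t/2 + 3*x/2)/8 and diffusion = f_x = 3*exp(-t/2 + 3*x/2)/2. Substituting x = B_t:
  d(exp(3*B_t/2 - t/2)) = (5*exp(3*B_t/2 - t/2)/8) dt + (3*exp(3*B_t/2 - t/2)/2) dB_t.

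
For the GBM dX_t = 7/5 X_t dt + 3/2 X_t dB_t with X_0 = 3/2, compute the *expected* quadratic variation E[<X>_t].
E[<X>_t] = 405*exp(101*t/20)/404 - 405/404

<X>_t = int_0^t ((3/2) * X_s)^2 ds. Taking expectation inside the integral: E[<X>_t] = (3/2)^2 * int_0^t E[X_s^2] ds. For GBM, E[X_s^2] = x_0^2 * exp((2 mu + sigma^2) s). Integrating:
  E[<X>_t] = (3/2)^2 * (3/2)^2 * (exp((2*(7/5) + (3/2)^2) t) - 1) / (2*(7/5) + (3/2)^2)
           = (3/2)^2 * (3/2)^2 * (exp((101/20) t) - 1) / (101/20) = 405*exp(101*t/20)/404 - 405/404.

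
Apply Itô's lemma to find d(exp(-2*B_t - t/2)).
d(exp(-2*B_t - t/2)) = (3*exp(-2*B_t - t/2)/2) dt + (-2*exp(-2*B_t - t/2)) dB_t

Itô's formula for f(t, x): d f(t, B_t) = (f_t + (1/2) f_xx) dt + f_x dB_t. Compute partials of f(t, x) = exp(-t/2 - 2*x):
  f_t(t,x)  = -exp(-t/2 - 2*x)/2
  f_x(t,x)  = -2*exp(-t/2 - 2*x)
  f_xx(t,x) = 4*exp(-t/2 - 2*x)
Assemble drift = f_t + (1/2) f_xx = 3*exp(-t/2 - 2*x)/2 and diffusion = f_x = -2*exp(-t/2 - 2*x). Substituting x = B_t:
  d(exp(-2*B_t - t/2)) = (3*exp(-2*B_t - t/2)/2) dt + (-2*exp(-2*B_t - t/2)) dB_t.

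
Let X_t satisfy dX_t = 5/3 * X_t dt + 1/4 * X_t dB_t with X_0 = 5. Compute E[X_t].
E[X_t] = 5*exp(5*t/3)

For GBM dX = mu X dt + sigma X dB with X_0 = x_0, apply Itô to Y = log X: dY = (mu - sigma^2/2) dt + sigma dB, so Y_t = log(x_0) + (mu - sigma^2/2) t + sigma B_t and hence X_t = x_0 * exp((mu - sigma^2/2) t + sigma B_t).
With mu = 5/3, sigma = 1/4, x_0 = 5, this gives:
  X_t = 5 * exp((157/96) * t + (1/4) * B_t).
Since sigma*B_t ~ Normal(0, sigma^2 t), E[exp(sigma*B_t)] = exp(sigma^2 t / 2); so E[X_t] = x_0 * exp((mu - sigma^2/2) t) * exp(sigma^2 t / 2) = x_0 * exp(mu t) = 5*exp(5*t/3).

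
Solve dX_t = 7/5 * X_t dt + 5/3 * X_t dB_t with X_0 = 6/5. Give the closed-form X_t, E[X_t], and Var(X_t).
X_t = 6/5 * exp((1/90) t + (5/3) B_t); E[X_t] = 6*exp(7*t/5)/5; Var(X_t) = 36*(exp(25*t/9) - 1)*exp(14*t/5)/25

For GBM dX = mu X dt + sigma X dB with X_0 = x_0, apply Itô to Y = log X: dY = (mu - sigma^2/2) dt + sigma dB, so Y_t = log(x_0) + (mu - sigma^2/2) t + sigma B_t and hence X_t = x_0 * exp((mu - sigma^2/2) t + sigma B_t).
With mu = 7/5, sigma = 5/3, x_0 = 6/5, this gives:
  X_t = 6/5 * exp((1/90) * t + (5/3) * B_t).
Since sigma*B_t ~ Normal(0, sigma^2 t), E[exp(sigma*B_t)] = exp(sigma^2 t / 2); so E[X_t] = x_0 * exp((mu - sigma^2/2) t) * exp(sigma^2 t / 2) = x_0 * exp(mu t) = 6*exp(7*t/5)/5.
Var(X_t) = E[X_t^2] - (E[X_t])^2 = x_0^2 * exp(2 mu t) * (exp(sigma^2 t) - 1) = 36*(exp(25*t/9) - 1)*exp(14*t/5)/25.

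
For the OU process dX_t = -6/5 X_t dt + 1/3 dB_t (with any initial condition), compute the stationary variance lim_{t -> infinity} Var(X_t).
lim Var(X_t) = 5/108

The OU SDE dX = -theta X dt + sigma dB admits the integrating factor exp(theta t): d(exp(theta t) X_t) = sigma exp(theta t) dB_t. Integrating from 0 to t gives X_t = x_0 * exp(-theta t) + sigma * int_0^t exp(-theta (t-s)) dB_s for any initial x_0. The Itô integral has variance (by the Itô isometry) sigma^2 * int_0^t exp(-2 theta (t - s)) ds = sigma^2 * (1 - exp(-2 theta t)) / (2 theta), independent of x_0.
With theta = 6/5, sigma = 1/3:
  Var(X_t) = (1/3)^2 * (1 - exp(-2*6/5 t)) / (2 * 6/5) = 5/108 - 5*exp(-12*t/5)/108.
As t -> infinity, exp(-2*6/5 t) -> 0, so the stationary variance is sigma^2 / (2 theta) = 5/108.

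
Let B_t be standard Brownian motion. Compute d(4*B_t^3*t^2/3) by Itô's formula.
d(4*B_t^3*t^2/3) = (4*B_t*t*(2*B_t^2 + 3*t)/3) dt + (4*B_t^2*t^2) dB_t

Itô's formula for f(t, x): d f(t, B_t) = (f_t + (1/2) f_xx) dt + f_x dB_t. Compute partials of f(t, x) = 4*t^2*x^3/3:
  f_t(t,x)  = 8*t*x^3/3
  f_x(t,x)  = 4*t^2*x^2
  f_xx(t,x) = 8*t^2*x
Assemble drift = f_t + (1/2) f_xx = 4*t*x*(3*t + 2*x^2)/3 and diffusion = f_x = 4*t^2*x^2. Substituting x = B_t:
  d(4*B_t^3*t^2/3) = (4*B_t*t*(2*B_t^2 + 3*t)/3) dt + (4*B_t^2*t^2) dB_t.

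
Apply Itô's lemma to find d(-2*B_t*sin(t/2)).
d(-2*B_t*sin(t/2)) = (-B_t*cos(t/2)) dt + (-2*sin(t/2)) dB_t

Itô's formula for f(t, x): d f(t, B_t) = (f_t + (1/2) f_xx) dt + f_x dB_t. Compute partials of f(t, x) = -2*x*sin(t/2):
  f_t(t,x)  = -x*cos(t/2)
  f_x(t,x)  = -2*sin(t/2)
  f_xx(t,x) = 0
Assemble drift = f_t + (1/2) f_xx = -x*cos(t/2) and diffusion = f_x = -2*sin(t/2). Substituting x = B_t:
  d(-2*B_t*sin(t/2)) = (-B_t*cos(t/2)) dt + (-2*sin(t/2)) dB_t.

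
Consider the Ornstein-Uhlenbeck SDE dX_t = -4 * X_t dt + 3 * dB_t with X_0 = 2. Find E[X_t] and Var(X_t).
E[X_t] = 2*exp(-4*t); Var(X_t) = 9/8 - 9*exp(-8*t)/8

The OU SDE dX = -theta X dt + sigma dB admits the integrating factor exp(theta t): d(exp(theta t) X_t) = sigma exp(theta t) dB_t. Integrating from 0 to t:
  X_t = x_0 * exp(-theta t) + sigma * int_0^t exp(-theta (t-s)) dB_s.
The Itô integral has mean 0 and (by the Itô isometry) variance sigma^2 * int_0^t exp(-2 theta (t - s)) ds = sigma^2 * (1 - exp(-2 theta t)) / (2 theta).
With theta = 4, sigma = 3, x_0 = 2:
  E[X_t] = 2 * exp(-4 t) = 2*exp(-4*t)
  Var(X_t) = (3)^2 * (1 - exp(-2*4 t)) / (2 * 4) = 9/8 - 9*exp(-8*t)/8.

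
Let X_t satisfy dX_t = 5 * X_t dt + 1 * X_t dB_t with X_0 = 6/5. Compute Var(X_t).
Var(X_t) = 36*(exp(t) - 1)*exp(10*t)/25

For GBM dX = mu X dt + sigma X dB with X_0 = x_0, apply Itô to Y = log X: dY = (mu - sigma^2/2) dt + sigma dB, so Y_t = log(x_0) + (mu - sigma^2/2) t + sigma B_t and hence X_t = x_0 * exp((mu - sigma^2/2) t + sigma B_t).
With mu = 5, sigma = 1, x_0 = 6/5, this gives:
  X_t = 6/5 * exp((9/2) * t + (1) * B_t).
Since sigma*B_t ~ Normal(0, sigma^2 t), E[exp(sigma*B_t)] = exp(sigma^2 t / 2); so E[X_t] = x_0 * exp((mu - sigma^2/2) t) * exp(sigma^2 t / 2) = x_0 * exp(mu t) = 6*exp(5*t)/5.
Var(X_t) = E[X_t^2] - (E[X_t])^2 = x_0^2 * exp(2 mu t) * (exp(sigma^2 t) - 1) = 36*(exp(t) - 1)*exp(10*t)/25.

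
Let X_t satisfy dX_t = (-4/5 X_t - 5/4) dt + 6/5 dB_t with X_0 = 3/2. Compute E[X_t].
E[X_t] = -25/16 + 49*exp(-4*t/5)/16

Taking expectations and using E[dB_t] = 0, the mean m(t) = E[X_t] satisfies the ODE m'(t) = a m(t) + b with m(0) = x_0. With a = -4/5, b = -5/4, x_0 = 3/2, the solution is
  m(t) = x_0 * exp(a t) + (b/a) * (exp(a t) - 1)
       = (3/2) * exp((-4/5) t) + ((-5/4)/(-4/5)) * (exp((-4/5) t) - 1)
       = -25/16 + 49*exp(-4*t/5)/16.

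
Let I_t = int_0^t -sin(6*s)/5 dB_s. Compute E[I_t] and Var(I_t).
E[I_t] = 0; Var(I_t) = t/50 - sin(12*t)/600

The Itô integral of a deterministic integrand f(s) has mean 0 because each increment f(s) * (B_{s+ds} - B_s) has mean 0. By the Itô isometry:
  Var( int_0^t f(s) dB_s ) = E[ (int_0^t f(s) dB_s)^2 ] = int_0^t f(s)^2 ds.
Here f(s) = -sin(6*s)/5, so f(s)^2 = sin(6*s)^2/25. Integrate:
  int_0^t (sin(6*s)^2/25) ds = t/50 - sin(12*t)/600.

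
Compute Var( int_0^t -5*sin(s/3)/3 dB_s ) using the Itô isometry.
Var = 25*t/18 - 25*sin(2*t/3)/12

The Itô integral of a deterministic integrand f(s) has mean 0 because each increment f(s) * (B_{s+ds} - B_s) has mean 0. By the Itô isometry:
  Var( int_0^t f(s) dB_s ) = E[ (int_0^t f(s) dB_s)^2 ] = int_0^t f(s)^2 ds.
Here f(s) = -5*sin(s/3)/3, so f(s)^2 = 25*sin(s/3)^2/9. Integrate:
  int_0^t (25*sin(s/3)^2/9) ds = 25*t/18 - 25*sin(2*t/3)/12.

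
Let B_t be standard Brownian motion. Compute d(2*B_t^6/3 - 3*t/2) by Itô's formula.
d(2*B_t^6/3 - 3*t/2) = (10*B_t^4 - 3/2) dt + (4*B_t^5) dB_t

Itô's formula for f(t, x): d f(t, B_t) = (f_t + (1/2) f_xx) dt + f_x dB_t. Compute partials of f(t, x) = -3*t/2 + 2*x^6/3:
  f_t(t,x)  = -3/2
  f_x(t,x)  = 4*x^5
  f_xx(t,x) = 20*x^4
Assemble drift = f_t + (1/2) f_xx = 10*x^4 - 3/2 and diffusion = f_x = 4*x^5. Substituting x = B_t:
  d(2*B_t^6/3 - 3*t/2) = (10*B_t^4 - 3/2) dt + (4*B_t^5) dB_t.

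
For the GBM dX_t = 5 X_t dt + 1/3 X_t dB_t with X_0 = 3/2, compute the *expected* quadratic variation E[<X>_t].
E[<X>_t] = 9*exp(91*t/9)/364 - 9/364

<X>_t = int_0^t ((1/3) * X_s)^2 ds. Taking expectation inside the integral: E[<X>_t] = (1/3)^2 * int_0^t E[X_s^2] ds. For GBM, E[X_s^2] = x_0^2 * exp((2 mu + sigma^2) s). Integrating:
  E[<X>_t] = (1/3)^2 * (3/2)^2 * (exp((2*5 + (1/3)^2) t) - 1) / (2*5 + (1/3)^2)
           = (1/3)^2 * (3/2)^2 * (exp((91/9) t) - 1) / (91/9) = 9*exp(91*t/9)/364 - 9/364.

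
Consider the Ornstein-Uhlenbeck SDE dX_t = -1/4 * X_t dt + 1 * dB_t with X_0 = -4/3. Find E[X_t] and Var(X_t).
E[X_t] = -4*exp(-t/4)/3; Var(X_t) = 2 - 2*exp(-t/2)

The OU SDE dX = -theta X dt + sigma dB admits the integrating factor exp(theta t): d(exp(theta t) X_t) = sigma exp(theta t) dB_t. Integrating from 0 to t:
  X_t = x_0 * exp(-theta t) + sigma * int_0^t exp(-theta (t-s)) dB_s.
The Itô integral has mean 0 and (by the Itô isometry) variance sigma^2 * int_0^t exp(-2 theta (t - s)) ds = sigma^2 * (1 - exp(-2 theta t)) / (2 theta).
With theta = 1/4, sigma = 1, x_0 = -4/3:
  E[X_t] = -4/3 * exp(-1/4 t) = -4*exp(-t/4)/3
  Var(X_t) = (1)^2 * (1 - exp(-2*1/4 t)) / (2 * 1/4) = 2 - 2*exp(-t/2).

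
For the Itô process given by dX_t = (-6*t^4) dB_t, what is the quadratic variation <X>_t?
<X>_t = 4*t^9

For an Itô process dX_t = a(t) dt + b(t) dB_t, the quadratic variation is <X>_t = int_0^t b(s)^2 ds (the drift term does not contribute). Here b(s) = -6*s^4, so
  b(s)^2 = 36*s^8.
Integrating from 0 to t:
  <X>_t = int_0^t (36*s^8) ds = 4*t^9.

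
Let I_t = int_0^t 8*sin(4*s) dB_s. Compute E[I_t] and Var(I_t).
E[I_t] = 0; Var(I_t) = 32*t - 8*sin(4*t)*cos(4*t)

The Itô integral of a deterministic integrand f(s) has mean 0 because each increment f(s) * (B_{s+ds} - B_s) has mean 0. By the Itô isometry:
  Var( int_0^t f(s) dB_s ) = E[ (int_0^t f(s) dB_s)^2 ] = int_0^t f(s)^2 ds.
Here f(s) = 8*sin(4*s), so f(s)^2 = 64*sin(4*s)^2. Integrate:
  int_0^t (64*sin(4*s)^2) ds = 32*t - 8*sin(4*t)*cos(4*t).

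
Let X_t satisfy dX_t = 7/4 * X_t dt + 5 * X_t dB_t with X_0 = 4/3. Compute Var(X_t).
Var(X_t) = 16*(exp(25*t) - 1)*exp(7*t/2)/9

For GBM dX = mu X dt + sigma X dB with X_0 = x_0, apply Itô to Y = log X: dY = (mu - sigma^2/2) dt + sigma dB, so Y_t = log(x_0) + (mu - sigma^2/2) t + sigma B_t and hence X_t = x_0 * exp((mu - sigma^2/2) t + sigma B_t).
With mu = 7/4, sigma = 5, x_0 = 4/3, this gives:
  X_t = 4/3 * exp((-43/4) * t + (5) * B_t).
Since sigma*B_t ~ Normal(0, sigma^2 t), E[exp(sigma*B_t)] = exp(sigma^2 t / 2); so E[X_t] = x_0 * exp((mu - sigma^2/2) t) * exp(sigma^2 t / 2) = x_0 * exp(mu t) = 4*exp(7*t/4)/3.
Var(X_t) = E[X_t^2] - (E[X_t])^2 = x_0^2 * exp(2 mu t) * (exp(sigma^2 t) - 1) = 16*(exp(25*t) - 1)*exp(7*t/2)/9.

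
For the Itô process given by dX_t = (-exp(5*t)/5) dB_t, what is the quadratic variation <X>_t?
<X>_t = exp(10*t)/250 - 1/250

For an Itô process dX_t = a(t) dt + b(t) dB_t, the quadratic variation is <X>_t = int_0^t b(s)^2 ds (the drift term does not contribute). Here b(s) = -exp(5*s)/5, so
  b(s)^2 = exp(10*s)/25.
Integrating from 0 to t:
  <X>_t = int_0^t (exp(10*s)/25) ds = exp(10*t)/250 - 1/250.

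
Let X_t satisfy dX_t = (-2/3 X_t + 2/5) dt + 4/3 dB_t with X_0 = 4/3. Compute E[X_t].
E[X_t] = 3/5 + 11*exp(-2*t/3)/15

Taking expectations and using E[dB_t] = 0, the mean m(t) = E[X_t] satisfies the ODE m'(t) = a m(t) + b with m(0) = x_0. With a = -2/3, b = 2/5, x_0 = 4/3, the solution is
  m(t) = x_0 * exp(a t) + (b/a) * (exp(a t) - 1)
       = (4/3) * exp((-2/3) t) + ((2/5)/(-2/3)) * (exp((-2/3) t) - 1)
       = 3/5 + 11*exp(-2*t/3)/15.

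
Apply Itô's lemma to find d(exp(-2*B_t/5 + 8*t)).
d(exp(-2*B_t/5 + 8*t)) = (202*exp(-2*B_t/5 + 8*t)/25) dt + (-2*exp(-2*B_t/5 + 8*t)/5) dB_t

Itô's formula for f(t, x): d f(t, B_t) = (f_t + (1/2) f_xx) dt + f_x dB_t. Compute partials of f(t, x) = exp(8*t - 2*x/5):
  f_t(t,x)  = 8*exp(8*t - 2*x/5)
  f_x(t,x)  = -2*exp(8*t - 2*x/5)/5
  f_xx(t,x) = 4*exp(8*t - 2*x/5)/25
Assemble drift = f_t + (1/2) f_xx = 202*exp(8*t - 2*x/5)/25 and diffusion = f_x = -2*exp(8*t - 2*x/5)/5. Substituting x = B_t:
  d(exp(-2*B_t/5 + 8*t)) = (202*exp(-2*B_t/5 + 8*t)/25) dt + (-2*exp(-2*B_t/5 + 8*t)/5) dB_t.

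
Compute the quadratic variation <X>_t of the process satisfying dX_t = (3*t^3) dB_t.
<X>_t = 9*t^7/7

For an Itô process dX_t = a(t) dt + b(t) dB_t, the quadratic variation is <X>_t = int_0^t b(s)^2 ds (the drift term does not contribute). Here b(s) = 3*s^3, so
  b(s)^2 = 9*s^6.
Integrating from 0 to t:
  <X>_t = int_0^t (9*s^6) ds = 9*t^7/7.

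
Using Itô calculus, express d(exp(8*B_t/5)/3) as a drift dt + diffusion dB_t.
d(exp(8*B_t/5)/3) = (32*exp(8*B_t/5)/75) dt + (8*exp(8*B_t/5)/15) dB_t

Itô's formula for f(B_t) gives d f(B_t) = f'(B_t) dB_t + (1/2) f''(B_t) dt. Compute derivatives of f(x) = exp(8*x/5)/3:
  f'(x)  = 8*exp(8*x/5)/15
  f''(x) = 64*exp(8*x/5)/75
Substitute x = B_t and multiply the f'' term by 1/2:
  drift     = (1/2) * (64*exp(8*x/5)/75) evaluated at B_t = 32*exp(8*B_t/5)/75
  diffusion = (8*exp(8*x/5)/15) evaluated at B_t = 8*exp(8*B_t/5)/15
Therefore d(exp(8*B_t/5)/3) = (32*exp(8*B_t/5)/75) dt + (8*exp(8*B_t/5)/15) dB_t.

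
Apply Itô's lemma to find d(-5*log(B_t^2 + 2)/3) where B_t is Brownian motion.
d(-5*log(B_t^2 + 2)/3) = (5*(B_t^2 - 2)/(3*(B_t^2 + 2)^2)) dt + (-10*B_t/(3*B_t^2 + 6)) dB_t

Itô's formula for f(B_t) gives d f(B_t) = f'(B_t) dB_t + (1/2) f''(B_t) dt. Compute derivatives of f(x) = -5*log(x^2 + 2)/3:
  f'(x)  = -10*x/(3*x^2 + 6)
  f''(x) = 10*(x^2 - 2)/(3*(x^2 + 2)^2)
Substitute x = B_t and multiply the f'' term by 1/2:
  drift     = (1/2) * (10*(x^2 - 2)/(3*(x^2 + 2)^2)) evaluated at B_t = 5*(B_t^2 - 2)/(3*(B_t^2 + 2)^2)
  diffusion = (-10*x/(3*x^2 + 6)) evaluated at B_t = -10*B_t/(3*B_t^2 + 6)
Therefore d(-5*log(B_t^2 + 2)/3) = (5*(B_t^2 - 2)/(3*(B_t^2 + 2)^2)) dt + (-10*B_t/(3*B_t^2 + 6)) dB_t.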